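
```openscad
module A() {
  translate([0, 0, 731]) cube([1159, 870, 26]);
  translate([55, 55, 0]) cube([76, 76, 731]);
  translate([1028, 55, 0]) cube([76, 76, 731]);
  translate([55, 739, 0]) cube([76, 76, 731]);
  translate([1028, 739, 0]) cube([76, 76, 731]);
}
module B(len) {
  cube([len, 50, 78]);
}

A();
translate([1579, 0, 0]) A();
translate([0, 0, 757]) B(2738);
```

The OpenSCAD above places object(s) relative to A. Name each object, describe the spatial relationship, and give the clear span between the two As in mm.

Second table starts at x = 1579; first ends at x = 1159; clear span = 1579 − 1159 = 420 mm.

A is a table. B is a beam. A beam spans the tops of two tables. The clear span between the two tables is 420 mm.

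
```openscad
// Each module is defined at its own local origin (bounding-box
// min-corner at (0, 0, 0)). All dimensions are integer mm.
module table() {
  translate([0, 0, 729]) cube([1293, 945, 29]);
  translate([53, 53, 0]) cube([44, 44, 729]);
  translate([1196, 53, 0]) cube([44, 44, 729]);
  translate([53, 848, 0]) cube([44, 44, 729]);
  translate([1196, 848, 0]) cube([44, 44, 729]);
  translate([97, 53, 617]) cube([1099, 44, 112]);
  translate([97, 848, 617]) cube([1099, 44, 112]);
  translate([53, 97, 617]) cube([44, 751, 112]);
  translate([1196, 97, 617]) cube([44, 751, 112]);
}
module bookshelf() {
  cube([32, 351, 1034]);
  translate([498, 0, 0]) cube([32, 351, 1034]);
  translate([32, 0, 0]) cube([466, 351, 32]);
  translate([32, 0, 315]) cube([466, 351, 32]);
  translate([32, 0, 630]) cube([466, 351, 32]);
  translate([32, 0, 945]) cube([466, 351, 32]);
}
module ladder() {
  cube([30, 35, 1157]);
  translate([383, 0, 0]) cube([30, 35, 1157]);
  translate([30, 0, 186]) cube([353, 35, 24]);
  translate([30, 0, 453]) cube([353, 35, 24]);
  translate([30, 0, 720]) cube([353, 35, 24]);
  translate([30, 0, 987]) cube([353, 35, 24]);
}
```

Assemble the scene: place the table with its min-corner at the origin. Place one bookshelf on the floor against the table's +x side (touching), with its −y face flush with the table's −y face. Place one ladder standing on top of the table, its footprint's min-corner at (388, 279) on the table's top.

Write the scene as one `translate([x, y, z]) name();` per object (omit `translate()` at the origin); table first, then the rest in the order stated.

table();
translate([1293, 0, 0]) bookshelf();
translate([388, 279, 758]) ladder();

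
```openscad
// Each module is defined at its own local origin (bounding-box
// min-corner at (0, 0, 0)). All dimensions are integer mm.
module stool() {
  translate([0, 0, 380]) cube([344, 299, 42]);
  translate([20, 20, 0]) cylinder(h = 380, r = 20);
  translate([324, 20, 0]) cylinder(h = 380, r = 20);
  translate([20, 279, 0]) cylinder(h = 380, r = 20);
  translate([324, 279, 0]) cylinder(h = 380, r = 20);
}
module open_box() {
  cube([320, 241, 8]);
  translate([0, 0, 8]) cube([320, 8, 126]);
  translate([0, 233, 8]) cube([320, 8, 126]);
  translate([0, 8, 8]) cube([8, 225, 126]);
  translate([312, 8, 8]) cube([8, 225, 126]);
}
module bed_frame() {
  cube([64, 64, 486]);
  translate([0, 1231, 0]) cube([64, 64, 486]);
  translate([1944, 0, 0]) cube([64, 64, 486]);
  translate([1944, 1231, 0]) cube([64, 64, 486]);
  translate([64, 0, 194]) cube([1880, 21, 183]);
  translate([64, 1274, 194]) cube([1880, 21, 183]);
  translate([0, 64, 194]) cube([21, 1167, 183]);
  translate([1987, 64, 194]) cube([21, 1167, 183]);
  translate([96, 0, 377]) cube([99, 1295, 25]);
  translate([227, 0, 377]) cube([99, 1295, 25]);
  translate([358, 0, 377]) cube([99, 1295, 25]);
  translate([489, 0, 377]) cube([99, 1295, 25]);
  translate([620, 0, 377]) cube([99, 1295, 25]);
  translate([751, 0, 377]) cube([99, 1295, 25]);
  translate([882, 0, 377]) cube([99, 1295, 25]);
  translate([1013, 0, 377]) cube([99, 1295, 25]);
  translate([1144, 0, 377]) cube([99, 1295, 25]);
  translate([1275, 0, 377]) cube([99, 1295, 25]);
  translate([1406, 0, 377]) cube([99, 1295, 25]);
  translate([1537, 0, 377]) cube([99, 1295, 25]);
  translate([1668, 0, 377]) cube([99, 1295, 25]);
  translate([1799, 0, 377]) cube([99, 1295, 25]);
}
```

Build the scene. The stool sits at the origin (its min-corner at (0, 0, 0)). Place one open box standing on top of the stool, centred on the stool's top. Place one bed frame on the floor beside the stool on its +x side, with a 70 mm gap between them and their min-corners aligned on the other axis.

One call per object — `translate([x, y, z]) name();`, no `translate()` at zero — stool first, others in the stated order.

stool();
translate([12, 29, 422]) open_box();
translate([414, 0, 0]) bed_frame();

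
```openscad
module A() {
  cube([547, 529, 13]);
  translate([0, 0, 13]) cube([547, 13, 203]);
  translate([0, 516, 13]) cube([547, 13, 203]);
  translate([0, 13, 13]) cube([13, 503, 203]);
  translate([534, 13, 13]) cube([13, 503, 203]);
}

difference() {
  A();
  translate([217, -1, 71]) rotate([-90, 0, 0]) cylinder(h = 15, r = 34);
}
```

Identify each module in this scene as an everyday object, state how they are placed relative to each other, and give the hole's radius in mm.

The subtracted cylinder has r = 34 mm.

A is an open box. The open box has a circular hole through its front wall. The hole's radius is 34 mm.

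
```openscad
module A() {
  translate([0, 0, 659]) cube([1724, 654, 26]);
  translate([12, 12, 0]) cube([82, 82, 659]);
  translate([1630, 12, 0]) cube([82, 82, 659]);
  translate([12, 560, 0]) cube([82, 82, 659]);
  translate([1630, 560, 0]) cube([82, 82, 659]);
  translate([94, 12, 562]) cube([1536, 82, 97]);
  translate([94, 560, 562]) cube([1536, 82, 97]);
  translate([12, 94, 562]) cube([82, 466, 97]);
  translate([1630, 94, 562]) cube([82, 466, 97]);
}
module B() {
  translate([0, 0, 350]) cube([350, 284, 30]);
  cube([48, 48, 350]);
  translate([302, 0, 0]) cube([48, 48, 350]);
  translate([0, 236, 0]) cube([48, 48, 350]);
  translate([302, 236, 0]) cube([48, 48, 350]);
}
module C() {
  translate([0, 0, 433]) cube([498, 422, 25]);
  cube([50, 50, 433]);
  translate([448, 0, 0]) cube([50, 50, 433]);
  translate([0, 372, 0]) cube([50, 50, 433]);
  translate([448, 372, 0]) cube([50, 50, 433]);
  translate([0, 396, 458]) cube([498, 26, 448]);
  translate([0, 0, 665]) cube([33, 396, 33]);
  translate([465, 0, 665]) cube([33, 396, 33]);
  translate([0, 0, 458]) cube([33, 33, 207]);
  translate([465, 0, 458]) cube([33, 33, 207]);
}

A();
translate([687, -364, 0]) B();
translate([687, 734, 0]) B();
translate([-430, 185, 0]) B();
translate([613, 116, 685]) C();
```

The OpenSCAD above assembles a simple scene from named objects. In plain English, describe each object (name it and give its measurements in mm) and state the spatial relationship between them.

A is a table with a 1724×654 mm rectangular top, 26 mm thick, top surface at z = 685 mm, supported by four 82×82 mm square legs, each inset 12 mm from the nearest pair of top edges, running from the floor. Four apron rails, 82 mm thick and 97 mm tall, run between adjacent legs with their top edges flush with the underside of the top and their outer faces flush with the legs' outer faces.

B is a four-legged stool. The seat is 350×284 mm, 30 mm thick, top at z = 380 mm. It stands on four square legs, each 48×48 mm in cross-section, from z = 0 to the seat underside, each flush with a corner of the seat.

C is a chair: 498×422 mm seat, 25 mm thick, top at z = 458 mm, on four 50 mm square corner legs flush with the seat edges. A 26 mm thick backrest slab spans the full seat width, extending 448 mm above the seat top, its back face flush with the seat's +y edge. Two armrests of 33×33 mm section run along each side from the seat's front edge to the front of the backrest, top faces 240 mm above the seat top and outer faces flush with the seat's x-edges; a 33×33 mm post under the front of each armrest stands on the seat at the front corner.

Three stools sit around the table at the −y, +y, −x sides. The chair is on top of the table, centred.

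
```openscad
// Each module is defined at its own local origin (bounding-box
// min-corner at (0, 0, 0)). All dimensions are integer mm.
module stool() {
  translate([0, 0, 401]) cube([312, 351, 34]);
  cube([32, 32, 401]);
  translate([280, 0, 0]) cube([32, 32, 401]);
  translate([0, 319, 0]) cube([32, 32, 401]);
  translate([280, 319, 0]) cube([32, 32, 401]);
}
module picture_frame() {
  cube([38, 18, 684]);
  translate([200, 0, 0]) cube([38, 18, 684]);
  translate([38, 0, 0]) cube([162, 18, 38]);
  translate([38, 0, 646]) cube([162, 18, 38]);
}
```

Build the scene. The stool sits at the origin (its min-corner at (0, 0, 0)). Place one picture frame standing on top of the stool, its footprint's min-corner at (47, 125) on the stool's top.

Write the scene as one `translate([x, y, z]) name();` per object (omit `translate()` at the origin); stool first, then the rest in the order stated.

stool();
translate([47, 125, 435]) picture_frame();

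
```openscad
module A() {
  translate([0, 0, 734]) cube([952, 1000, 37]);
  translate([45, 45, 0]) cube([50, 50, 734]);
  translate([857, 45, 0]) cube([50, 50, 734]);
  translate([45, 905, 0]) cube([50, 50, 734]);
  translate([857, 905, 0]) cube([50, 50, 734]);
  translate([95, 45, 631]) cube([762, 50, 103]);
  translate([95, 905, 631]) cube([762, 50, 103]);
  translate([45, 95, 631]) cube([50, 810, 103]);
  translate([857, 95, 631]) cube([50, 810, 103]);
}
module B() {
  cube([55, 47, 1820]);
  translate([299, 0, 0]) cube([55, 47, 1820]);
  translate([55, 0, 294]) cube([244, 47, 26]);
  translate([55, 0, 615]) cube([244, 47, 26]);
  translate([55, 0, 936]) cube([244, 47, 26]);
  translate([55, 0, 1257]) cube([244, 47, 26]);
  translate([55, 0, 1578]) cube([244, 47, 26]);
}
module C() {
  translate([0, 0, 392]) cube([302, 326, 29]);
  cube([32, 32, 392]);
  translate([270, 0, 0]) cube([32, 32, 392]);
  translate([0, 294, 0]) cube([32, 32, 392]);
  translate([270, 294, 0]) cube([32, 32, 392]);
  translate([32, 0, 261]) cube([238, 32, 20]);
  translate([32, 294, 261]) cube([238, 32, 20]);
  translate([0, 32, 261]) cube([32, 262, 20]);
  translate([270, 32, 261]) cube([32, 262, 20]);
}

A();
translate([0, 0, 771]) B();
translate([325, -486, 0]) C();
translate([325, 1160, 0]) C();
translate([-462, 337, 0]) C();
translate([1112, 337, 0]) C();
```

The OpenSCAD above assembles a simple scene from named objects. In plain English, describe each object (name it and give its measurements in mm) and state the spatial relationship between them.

A is a rectangular dining table. The top is 952×1000×37 mm with its upper surface at z = 771 mm. It stands on four 50×50 mm square legs, each inset 45 mm from the nearest pair of top edges, running from the floor to the underside of the top. Four apron rails, 50 mm thick and 103 mm tall, run between adjacent legs with their top edges flush with the underside of the top and their outer faces flush with the legs' outer faces.

B is a wooden ladder with two side rails of 55×47 mm section and 1820 mm height, set 354 mm apart overall. Between them run 5 rectangular rungs (47 mm deep, 26 mm thick), front faces flush with the rails' −y face. The bottom of the first rung is 294 mm above the floor and each subsequent rung is 321 mm higher than the one below.

C is a four-legged stool. The seat is a 302×326×29 mm slab whose top surface is at z = 421 mm; four square legs, each 32×32 mm in cross-section, run from the floor (z = 0) to the underside of the seat, each flush with a corner of the seat. Four stretchers, 32 mm wide and 20 mm tall, connect adjacent legs with their undersides at z = 261 mm, each running between the inner faces of the legs it joins and aligned with the legs' outer faces on the other axis.

The ladder is on top of the table. Four stools sit around the table at the −y, +y, −x, +x sides.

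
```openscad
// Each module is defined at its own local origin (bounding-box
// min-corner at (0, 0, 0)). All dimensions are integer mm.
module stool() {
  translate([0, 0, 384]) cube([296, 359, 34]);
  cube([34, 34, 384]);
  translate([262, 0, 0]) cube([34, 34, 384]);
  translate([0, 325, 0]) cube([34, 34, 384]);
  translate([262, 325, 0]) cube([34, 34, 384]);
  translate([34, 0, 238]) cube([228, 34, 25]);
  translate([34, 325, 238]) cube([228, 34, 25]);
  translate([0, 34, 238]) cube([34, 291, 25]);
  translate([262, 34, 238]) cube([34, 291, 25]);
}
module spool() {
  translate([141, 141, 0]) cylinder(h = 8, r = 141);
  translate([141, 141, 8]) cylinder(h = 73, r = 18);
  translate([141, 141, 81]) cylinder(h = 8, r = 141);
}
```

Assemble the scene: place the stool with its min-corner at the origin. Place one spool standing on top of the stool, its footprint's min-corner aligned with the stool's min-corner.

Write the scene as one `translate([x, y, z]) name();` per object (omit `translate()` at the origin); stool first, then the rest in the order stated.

stool();
translate([0, 0, 418]) spool();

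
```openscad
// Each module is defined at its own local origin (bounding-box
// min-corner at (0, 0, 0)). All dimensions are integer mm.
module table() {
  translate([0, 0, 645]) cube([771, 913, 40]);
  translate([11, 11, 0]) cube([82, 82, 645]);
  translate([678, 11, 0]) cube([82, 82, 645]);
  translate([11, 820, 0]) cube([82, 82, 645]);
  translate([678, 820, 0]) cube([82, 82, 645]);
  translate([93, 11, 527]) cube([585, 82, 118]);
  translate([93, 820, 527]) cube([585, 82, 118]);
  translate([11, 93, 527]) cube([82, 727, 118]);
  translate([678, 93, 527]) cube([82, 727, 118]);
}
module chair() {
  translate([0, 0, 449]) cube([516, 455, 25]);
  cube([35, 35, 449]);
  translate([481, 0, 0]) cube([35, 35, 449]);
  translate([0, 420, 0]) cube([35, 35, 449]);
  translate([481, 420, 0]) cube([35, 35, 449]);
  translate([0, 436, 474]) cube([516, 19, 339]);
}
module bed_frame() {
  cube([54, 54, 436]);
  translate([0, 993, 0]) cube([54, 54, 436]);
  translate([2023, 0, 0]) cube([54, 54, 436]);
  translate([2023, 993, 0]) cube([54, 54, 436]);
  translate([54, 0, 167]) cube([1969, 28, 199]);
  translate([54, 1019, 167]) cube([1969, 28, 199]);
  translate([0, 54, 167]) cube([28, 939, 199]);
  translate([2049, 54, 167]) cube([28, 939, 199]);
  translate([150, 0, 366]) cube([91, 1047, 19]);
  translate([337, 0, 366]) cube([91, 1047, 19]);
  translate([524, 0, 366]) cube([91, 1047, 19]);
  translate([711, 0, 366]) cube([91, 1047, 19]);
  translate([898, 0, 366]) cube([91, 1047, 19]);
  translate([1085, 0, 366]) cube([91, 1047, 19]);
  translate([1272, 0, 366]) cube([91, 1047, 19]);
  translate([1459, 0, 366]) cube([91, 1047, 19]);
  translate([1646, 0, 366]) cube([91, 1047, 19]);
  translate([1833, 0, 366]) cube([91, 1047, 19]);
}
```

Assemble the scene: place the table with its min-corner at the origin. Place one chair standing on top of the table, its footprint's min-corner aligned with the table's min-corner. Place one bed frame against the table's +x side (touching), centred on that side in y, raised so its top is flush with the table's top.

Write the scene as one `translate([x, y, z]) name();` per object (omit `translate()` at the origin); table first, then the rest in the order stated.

table();
translate([0, 0, 685]) chair();
translate([771, -67, 249]) bed_frame();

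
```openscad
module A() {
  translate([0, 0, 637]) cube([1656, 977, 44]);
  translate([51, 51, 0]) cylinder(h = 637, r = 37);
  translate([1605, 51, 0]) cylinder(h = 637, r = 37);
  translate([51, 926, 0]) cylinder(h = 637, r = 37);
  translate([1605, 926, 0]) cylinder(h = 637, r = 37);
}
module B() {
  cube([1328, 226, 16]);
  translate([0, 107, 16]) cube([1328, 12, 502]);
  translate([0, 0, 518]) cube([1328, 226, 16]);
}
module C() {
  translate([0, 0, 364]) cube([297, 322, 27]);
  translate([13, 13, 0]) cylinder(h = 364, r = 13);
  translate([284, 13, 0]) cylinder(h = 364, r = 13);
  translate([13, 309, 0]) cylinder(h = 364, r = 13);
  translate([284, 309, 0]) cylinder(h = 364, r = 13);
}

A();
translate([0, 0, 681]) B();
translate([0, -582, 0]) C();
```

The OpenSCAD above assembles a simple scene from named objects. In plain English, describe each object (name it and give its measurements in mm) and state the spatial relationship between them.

A is a rectangular dining table. The top is 1656×977×44 mm with its upper surface at z = 681 mm. It stands on four round legs of 74 mm diameter, each leg's bounding box inset 14 mm from the nearest pair of top edges, running from the floor to the underside of the top.

B is an I-beam lying along x, 1328 mm long. Overall section height 534 mm. Two flanges 226 mm wide (y) and 16 mm thick, one on the floor and one at the top; a web 12 mm thick runs between them, centred on the flange width.

C is a four-legged stool. The seat is a 297×322×27 mm slab whose top surface is at z = 391 mm; four round legs, each 26 mm in diameter, run from the floor (z = 0) to the underside of the seat, each leg's axis is inset half a diameter from the nearest pair of seat edges (so the leg's bounding box is flush with the corner).

The I-beam is on top of the table. The stool is on the floor beside the table on its −y side.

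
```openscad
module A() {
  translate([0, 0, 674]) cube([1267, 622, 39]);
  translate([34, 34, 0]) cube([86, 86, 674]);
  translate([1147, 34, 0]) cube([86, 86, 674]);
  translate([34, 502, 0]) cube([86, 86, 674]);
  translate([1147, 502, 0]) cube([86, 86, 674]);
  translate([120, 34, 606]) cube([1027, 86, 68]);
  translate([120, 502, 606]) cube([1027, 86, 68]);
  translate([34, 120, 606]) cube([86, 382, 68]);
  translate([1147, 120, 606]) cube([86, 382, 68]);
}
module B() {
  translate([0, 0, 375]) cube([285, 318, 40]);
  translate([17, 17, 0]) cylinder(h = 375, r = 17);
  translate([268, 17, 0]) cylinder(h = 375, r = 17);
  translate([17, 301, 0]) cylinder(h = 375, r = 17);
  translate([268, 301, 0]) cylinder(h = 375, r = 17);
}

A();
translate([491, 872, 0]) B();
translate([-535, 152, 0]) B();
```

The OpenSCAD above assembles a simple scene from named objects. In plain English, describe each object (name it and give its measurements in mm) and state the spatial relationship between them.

A is a rectangular dining table. The top is 1267×622×39 mm with its upper surface at z = 713 mm. It stands on four 86×86 mm square legs, each inset 34 mm from the nearest pair of top edges, running from the floor to the underside of the top. Four apron rails, 86 mm thick and 68 mm tall, run between adjacent legs with their top edges flush with the underside of the top and their outer faces flush with the legs' outer faces.

B is a four-legged stool. The seat is 285×318 mm, 40 mm thick, top at z = 415 mm. It stands on four round legs, each 34 mm in diameter, from z = 0 to the seat underside, each leg's axis is inset half a diameter from the nearest pair of seat edges (so the leg's bounding box is flush with the corner).

Two stools sit around the table at the +y, −x sides.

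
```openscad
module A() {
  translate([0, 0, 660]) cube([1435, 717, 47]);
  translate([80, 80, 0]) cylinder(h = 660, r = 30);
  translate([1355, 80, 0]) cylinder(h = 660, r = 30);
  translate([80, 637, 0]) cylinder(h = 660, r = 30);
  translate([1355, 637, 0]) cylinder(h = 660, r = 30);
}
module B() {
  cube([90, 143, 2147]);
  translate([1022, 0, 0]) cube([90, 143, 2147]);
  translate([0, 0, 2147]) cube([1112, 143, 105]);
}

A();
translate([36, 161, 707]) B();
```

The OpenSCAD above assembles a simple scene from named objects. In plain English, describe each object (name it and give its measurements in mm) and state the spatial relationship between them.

A is a rectangular dining table. The top is 1435×717×47 mm with its upper surface at z = 707 mm. It stands on four round legs of 60 mm diameter, each leg's bounding box inset 50 mm from the nearest pair of top edges, running from the floor to the underside of the top.

B is a door frame. The clear opening is 932 mm wide and 2147 mm high. Two 90 mm wide jambs, 143 mm deep, stand either side of the opening from the floor to the top of the opening. A 105 mm thick head sits across the top of both jambs, spanning the full outside width of the frame.

The door frame is on top of the table.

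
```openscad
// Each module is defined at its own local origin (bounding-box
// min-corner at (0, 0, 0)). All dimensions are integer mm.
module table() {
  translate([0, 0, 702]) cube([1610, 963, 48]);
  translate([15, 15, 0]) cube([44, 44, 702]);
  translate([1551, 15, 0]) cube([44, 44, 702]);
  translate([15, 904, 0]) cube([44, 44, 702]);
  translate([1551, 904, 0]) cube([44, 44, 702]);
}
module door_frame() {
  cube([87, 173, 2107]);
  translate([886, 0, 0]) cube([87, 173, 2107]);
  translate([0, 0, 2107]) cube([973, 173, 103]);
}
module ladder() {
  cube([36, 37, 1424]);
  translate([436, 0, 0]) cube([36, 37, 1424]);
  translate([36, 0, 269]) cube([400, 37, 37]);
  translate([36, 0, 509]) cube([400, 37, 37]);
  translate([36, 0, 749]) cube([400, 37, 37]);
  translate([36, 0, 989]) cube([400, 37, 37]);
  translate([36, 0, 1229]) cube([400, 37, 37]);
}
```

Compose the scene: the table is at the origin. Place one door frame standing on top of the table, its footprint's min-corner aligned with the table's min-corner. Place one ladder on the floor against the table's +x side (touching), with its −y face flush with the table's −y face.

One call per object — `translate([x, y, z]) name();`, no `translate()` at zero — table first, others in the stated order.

table();
translate([0, 0, 750]) door_frame();
translate([1610, 0, 0]) ladder();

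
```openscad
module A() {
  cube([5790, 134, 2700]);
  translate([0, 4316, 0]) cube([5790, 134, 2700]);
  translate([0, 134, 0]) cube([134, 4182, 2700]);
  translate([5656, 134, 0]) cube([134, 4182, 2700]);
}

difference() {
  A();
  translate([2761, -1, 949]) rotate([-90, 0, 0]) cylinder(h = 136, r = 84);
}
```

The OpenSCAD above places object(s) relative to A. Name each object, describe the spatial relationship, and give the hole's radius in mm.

A is a house frame. The house frame has a circular hole through its front wall. The hole's radius is 84 mm.

The subtracted cylinder has r = 84 mm.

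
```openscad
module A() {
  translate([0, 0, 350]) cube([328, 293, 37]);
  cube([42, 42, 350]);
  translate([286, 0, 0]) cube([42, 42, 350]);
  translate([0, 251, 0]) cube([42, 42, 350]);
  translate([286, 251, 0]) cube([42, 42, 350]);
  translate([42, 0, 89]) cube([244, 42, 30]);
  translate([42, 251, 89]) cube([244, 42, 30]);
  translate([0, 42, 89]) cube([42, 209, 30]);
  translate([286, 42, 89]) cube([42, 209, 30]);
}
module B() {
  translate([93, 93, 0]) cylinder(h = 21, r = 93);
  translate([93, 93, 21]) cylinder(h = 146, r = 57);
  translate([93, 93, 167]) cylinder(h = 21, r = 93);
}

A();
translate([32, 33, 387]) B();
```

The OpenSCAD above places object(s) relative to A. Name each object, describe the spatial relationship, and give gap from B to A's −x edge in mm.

The spool's min-x is at 32; the stool's min-x is 0; gap = 32 mm.

A is a stool. B is a spool. The spool is on top of the stool. The gap from the spool to the stool's −x edge is 32 mm.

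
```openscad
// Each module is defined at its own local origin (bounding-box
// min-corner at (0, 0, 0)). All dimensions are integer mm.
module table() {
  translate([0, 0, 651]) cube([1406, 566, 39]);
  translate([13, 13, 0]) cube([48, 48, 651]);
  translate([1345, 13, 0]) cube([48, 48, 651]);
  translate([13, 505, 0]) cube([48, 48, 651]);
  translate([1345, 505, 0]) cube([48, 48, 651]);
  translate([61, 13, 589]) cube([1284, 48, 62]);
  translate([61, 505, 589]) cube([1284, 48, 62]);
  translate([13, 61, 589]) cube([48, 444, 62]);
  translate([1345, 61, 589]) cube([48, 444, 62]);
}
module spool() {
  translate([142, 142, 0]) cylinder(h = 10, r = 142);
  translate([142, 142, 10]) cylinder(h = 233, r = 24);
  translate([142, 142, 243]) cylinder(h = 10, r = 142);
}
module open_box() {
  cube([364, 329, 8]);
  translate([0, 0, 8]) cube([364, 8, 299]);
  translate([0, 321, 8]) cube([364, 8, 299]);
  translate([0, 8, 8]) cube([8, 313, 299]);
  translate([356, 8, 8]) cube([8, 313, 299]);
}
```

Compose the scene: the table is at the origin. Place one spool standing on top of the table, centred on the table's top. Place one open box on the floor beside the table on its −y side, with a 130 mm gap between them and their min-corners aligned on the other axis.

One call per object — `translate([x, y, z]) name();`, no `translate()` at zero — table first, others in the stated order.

table();
translate([561, 141, 690]) spool();
translate([0, -459, 0]) open_box();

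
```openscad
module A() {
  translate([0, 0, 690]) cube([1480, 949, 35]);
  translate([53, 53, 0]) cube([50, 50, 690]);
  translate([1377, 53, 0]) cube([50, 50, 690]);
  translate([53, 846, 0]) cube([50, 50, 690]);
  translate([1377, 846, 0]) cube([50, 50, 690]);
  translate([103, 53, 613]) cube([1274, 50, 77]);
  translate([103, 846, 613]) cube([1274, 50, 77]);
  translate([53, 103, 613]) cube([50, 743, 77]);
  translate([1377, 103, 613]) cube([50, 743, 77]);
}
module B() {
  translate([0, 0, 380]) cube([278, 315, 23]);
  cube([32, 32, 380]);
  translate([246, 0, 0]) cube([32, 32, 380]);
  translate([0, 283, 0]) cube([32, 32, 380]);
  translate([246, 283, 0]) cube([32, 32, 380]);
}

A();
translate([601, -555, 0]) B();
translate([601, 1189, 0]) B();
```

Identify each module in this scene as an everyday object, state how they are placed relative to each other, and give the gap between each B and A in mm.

A is a table. B is a stool. Two stools sit around the table at the −y, +y sides. The gap between each stool and the table is 240 mm.

Each stool's nearest face is 240 mm from the table's bounding box.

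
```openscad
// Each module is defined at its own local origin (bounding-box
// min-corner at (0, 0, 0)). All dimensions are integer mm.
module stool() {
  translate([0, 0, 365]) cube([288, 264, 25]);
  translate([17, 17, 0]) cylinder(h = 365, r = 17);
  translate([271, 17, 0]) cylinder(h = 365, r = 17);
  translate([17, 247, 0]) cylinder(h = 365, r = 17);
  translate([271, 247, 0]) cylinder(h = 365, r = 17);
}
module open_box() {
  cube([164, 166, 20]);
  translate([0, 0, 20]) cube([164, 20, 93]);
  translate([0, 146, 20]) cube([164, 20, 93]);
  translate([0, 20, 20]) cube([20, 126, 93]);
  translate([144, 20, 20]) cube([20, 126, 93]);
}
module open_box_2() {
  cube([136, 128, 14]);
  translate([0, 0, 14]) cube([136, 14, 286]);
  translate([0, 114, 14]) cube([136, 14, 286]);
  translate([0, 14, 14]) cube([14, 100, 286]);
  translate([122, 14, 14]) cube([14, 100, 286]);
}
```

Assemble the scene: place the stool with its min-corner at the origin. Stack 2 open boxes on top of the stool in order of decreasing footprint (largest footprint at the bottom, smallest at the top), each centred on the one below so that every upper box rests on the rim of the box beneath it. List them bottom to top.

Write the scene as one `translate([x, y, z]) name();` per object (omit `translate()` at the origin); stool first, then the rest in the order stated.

stool();
translate([62, 49, 390]) open_box();
translate([76, 68, 503]) open_box_2();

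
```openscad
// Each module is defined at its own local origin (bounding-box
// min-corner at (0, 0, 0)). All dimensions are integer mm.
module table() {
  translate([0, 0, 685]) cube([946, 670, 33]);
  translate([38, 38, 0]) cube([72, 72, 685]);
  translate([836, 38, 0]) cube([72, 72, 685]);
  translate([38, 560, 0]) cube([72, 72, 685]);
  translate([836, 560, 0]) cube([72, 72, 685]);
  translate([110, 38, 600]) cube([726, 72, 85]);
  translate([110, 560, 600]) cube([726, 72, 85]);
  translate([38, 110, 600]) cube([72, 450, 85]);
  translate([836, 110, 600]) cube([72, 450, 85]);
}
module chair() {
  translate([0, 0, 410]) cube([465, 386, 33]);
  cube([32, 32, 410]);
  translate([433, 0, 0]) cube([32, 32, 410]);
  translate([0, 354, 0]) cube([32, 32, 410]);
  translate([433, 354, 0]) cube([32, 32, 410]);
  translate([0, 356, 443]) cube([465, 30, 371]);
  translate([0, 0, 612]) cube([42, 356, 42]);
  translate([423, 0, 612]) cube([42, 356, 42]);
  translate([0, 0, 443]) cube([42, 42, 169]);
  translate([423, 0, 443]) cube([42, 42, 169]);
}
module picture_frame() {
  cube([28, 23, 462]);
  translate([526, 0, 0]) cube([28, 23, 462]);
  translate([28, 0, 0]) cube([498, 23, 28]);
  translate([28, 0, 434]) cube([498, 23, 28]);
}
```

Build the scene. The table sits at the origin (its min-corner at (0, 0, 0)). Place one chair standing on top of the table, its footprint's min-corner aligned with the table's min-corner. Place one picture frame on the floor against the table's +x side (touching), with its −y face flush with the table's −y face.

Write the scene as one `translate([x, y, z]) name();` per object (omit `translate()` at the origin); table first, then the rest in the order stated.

table();
translate([0, 0, 718]) chair();
translate([946, 0, 0]) picture_frame();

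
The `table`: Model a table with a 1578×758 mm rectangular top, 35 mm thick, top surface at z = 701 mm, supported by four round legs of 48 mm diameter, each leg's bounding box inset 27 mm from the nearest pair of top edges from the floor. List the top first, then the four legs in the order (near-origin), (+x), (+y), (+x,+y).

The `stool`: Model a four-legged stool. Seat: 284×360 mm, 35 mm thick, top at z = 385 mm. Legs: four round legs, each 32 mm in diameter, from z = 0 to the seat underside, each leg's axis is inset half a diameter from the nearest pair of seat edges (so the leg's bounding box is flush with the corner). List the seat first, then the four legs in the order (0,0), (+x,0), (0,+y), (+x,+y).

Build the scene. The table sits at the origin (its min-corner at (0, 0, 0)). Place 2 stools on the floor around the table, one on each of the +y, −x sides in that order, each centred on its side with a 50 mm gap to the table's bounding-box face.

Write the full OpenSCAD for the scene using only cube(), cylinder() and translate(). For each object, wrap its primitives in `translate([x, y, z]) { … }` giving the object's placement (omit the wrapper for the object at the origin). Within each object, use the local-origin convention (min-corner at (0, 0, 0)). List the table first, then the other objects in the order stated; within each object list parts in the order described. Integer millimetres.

translate([0, 0, 666]) cube([1578, 758, 35]);
translate([51, 51, 0]) cylinder(h = 666, r = 24);
translate([1527, 51, 0]) cylinder(h = 666, r = 24);
translate([51, 707, 0]) cylinder(h = 666, r = 24);
translate([1527, 707, 0]) cylinder(h = 666, r = 24);
translate([647, 808, 0]) {
  translate([0, 0, 350]) cube([284, 360, 35]);
  translate([16, 16, 0]) cylinder(h = 350, r = 16);
  translate([268, 16, 0]) cylinder(h = 350, r = 16);
  translate([16, 344, 0]) cylinder(h = 350, r = 16);
  translate([268, 344, 0]) cylinder(h = 350, r = 16);
}
translate([-334, 199, 0]) {
  translate([0, 0, 350]) cube([284, 360, 35]);
  translate([16, 16, 0]) cylinder(h = 350, r = 16);
  translate([268, 16, 0]) cylinder(h = 350, r = 16);
  translate([16, 344, 0]) cylinder(h = 350, r = 16);
  translate([268, 344, 0]) cylinder(h = 350, r = 16);
}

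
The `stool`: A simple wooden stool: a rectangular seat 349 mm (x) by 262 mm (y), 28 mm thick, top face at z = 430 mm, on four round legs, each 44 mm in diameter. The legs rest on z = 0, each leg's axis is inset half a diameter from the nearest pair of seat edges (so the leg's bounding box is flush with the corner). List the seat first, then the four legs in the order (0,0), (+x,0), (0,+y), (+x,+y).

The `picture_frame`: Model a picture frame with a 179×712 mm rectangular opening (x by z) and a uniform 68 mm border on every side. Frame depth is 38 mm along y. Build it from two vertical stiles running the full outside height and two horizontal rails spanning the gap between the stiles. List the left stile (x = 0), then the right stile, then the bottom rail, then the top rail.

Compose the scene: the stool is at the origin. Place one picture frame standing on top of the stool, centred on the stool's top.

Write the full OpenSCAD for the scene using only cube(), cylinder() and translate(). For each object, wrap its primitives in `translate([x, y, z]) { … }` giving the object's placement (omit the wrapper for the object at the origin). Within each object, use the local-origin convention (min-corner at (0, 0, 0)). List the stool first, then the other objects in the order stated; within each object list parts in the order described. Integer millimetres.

translate([0, 0, 402]) cube([349, 262, 28]);
translate([22, 22, 0]) cylinder(h = 402, r = 22);
translate([327, 22, 0]) cylinder(h = 402, r = 22);
translate([22, 240, 0]) cylinder(h = 402, r = 22);
translate([327, 240, 0]) cylinder(h = 402, r = 22);
translate([17, 112, 430]) {
  cube([68, 38, 848]);
  translate([247, 0, 0]) cube([68, 38, 848]);
  translate([68, 0, 0]) cube([179, 38, 68]);
  translate([68, 0, 780]) cube([179, 38, 68]);
}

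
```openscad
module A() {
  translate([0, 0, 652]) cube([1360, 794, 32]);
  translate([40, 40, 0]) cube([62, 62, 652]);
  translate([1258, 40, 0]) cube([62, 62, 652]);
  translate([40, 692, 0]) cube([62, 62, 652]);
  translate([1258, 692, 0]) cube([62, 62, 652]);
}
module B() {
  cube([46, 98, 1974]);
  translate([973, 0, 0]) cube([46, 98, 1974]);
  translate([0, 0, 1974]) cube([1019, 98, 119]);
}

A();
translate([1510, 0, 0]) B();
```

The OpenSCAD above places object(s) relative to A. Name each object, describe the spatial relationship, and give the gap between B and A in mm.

A is a table. B is a door frame. The door frame is on the floor beside the table on its +x side. The gap between the door frame and the table is 150 mm.

The door frame's nearest face is 150 mm from the table's +x face.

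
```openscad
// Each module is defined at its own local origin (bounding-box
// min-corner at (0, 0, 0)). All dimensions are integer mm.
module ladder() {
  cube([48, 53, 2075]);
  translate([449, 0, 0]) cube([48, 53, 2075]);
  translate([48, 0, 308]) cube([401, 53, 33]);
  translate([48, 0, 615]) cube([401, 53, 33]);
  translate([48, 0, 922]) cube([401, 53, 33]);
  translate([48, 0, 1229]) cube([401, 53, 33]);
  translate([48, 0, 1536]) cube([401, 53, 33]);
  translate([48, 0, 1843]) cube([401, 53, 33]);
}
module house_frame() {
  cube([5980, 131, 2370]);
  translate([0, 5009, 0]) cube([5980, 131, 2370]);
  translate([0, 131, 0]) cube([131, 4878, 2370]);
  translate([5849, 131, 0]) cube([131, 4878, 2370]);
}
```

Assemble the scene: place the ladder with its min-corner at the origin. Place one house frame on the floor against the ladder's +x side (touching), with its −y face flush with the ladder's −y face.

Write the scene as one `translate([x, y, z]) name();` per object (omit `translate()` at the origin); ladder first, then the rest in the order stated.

ladder();
translate([497, 0, 0]) house_frame();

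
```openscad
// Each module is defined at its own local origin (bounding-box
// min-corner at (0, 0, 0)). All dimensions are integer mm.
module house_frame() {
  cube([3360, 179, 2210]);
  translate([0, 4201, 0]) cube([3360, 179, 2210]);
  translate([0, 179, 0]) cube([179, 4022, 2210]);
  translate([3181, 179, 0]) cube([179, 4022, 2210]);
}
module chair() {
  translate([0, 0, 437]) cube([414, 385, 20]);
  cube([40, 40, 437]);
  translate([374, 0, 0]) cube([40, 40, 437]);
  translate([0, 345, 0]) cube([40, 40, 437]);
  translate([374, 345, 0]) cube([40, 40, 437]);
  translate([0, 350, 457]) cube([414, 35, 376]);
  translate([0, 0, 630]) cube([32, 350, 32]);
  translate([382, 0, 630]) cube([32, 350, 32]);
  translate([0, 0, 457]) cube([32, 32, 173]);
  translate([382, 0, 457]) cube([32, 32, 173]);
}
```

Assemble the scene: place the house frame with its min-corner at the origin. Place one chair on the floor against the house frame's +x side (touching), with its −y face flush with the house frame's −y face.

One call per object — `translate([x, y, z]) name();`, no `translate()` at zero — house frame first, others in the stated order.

house_frame();
translate([3360, 0, 0]) chair();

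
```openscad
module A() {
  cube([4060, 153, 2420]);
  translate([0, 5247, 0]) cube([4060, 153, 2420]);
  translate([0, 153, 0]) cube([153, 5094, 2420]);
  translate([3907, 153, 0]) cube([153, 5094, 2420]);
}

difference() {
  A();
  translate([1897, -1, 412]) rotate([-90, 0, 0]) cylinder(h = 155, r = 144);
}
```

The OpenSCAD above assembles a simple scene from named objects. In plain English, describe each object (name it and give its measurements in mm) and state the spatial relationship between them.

A is the wall frame of a small rectangular building: four walls, each 2420 mm tall and 153 mm thick, enclosing a footprint 4060 mm (x) by 5400 mm (y) outside-to-outside, with no floor or roof. The front and back walls (the −y and +y sides) span the full width; the two side walls fit between them.

The house frame has a circular hole of radius 144 mm through its front wall, centred at (x = 1897, z = 412).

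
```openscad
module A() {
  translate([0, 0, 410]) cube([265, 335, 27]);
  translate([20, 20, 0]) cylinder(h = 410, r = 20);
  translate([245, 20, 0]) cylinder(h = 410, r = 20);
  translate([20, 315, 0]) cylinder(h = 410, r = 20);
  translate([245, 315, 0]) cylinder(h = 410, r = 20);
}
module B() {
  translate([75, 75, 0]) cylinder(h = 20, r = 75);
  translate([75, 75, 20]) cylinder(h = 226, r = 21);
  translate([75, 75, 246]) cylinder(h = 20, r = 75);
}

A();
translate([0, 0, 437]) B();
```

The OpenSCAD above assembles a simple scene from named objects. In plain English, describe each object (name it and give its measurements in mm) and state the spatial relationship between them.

A is a four-legged stool. The seat is a 265×335×27 mm slab whose top surface is at z = 437 mm; four round legs, each 40 mm in diameter, run from the floor (z = 0) to the underside of the seat, each leg's axis is inset half a diameter from the nearest pair of seat edges (so the leg's bounding box is flush with the corner).

B is a spool: two coaxial disc flanges of radius 75 mm and thickness 20 mm, joined by a core cylinder of radius 21 mm and height 226 mm. The lower flange rests on z = 0 and the three cylinders share a vertical axis.

The spool is on top of the stool.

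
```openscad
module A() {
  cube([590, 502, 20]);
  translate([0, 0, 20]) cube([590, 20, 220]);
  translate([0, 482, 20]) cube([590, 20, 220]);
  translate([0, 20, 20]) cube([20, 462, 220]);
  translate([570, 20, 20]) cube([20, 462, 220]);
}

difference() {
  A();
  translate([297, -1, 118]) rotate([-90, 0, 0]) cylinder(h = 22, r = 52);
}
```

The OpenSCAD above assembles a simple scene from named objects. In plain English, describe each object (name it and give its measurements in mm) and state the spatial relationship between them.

A is an open storage box with external size 590×502×240 mm and wall thickness 20 mm (the base is also 20 mm thick). The base covers the whole footprint; the four walls stand on the base, with the y-facing walls full-width and the x-facing walls fitting between their inner faces.

The open box has a circular hole of radius 52 mm through its front wall, centred at (x = 297, z = 118).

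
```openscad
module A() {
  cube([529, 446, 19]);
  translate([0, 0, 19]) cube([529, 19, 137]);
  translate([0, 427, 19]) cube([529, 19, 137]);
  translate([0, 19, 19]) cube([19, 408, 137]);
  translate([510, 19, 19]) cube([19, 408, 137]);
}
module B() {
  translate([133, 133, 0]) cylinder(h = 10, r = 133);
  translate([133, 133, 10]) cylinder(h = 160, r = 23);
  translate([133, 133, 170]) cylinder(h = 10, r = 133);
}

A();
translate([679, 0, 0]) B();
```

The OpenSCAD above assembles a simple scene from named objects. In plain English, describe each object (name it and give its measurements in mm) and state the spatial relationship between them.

A is an open-topped rectangular box: outside dimensions 529×446×156 mm, with a uniform wall and base thickness of 19 mm. The base is a full 529×446 slab on the floor; four walls sit on top of the base. The front and back walls (the −y and +y sides) span the full width; the two side walls fit between them.

B is a spool: two coaxial disc flanges of radius 133 mm and thickness 10 mm, joined by a core cylinder of radius 23 mm and height 160 mm. The lower flange rests on z = 0 and the three cylinders share a vertical axis.

The spool is on the floor beside the open box on its +x side.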